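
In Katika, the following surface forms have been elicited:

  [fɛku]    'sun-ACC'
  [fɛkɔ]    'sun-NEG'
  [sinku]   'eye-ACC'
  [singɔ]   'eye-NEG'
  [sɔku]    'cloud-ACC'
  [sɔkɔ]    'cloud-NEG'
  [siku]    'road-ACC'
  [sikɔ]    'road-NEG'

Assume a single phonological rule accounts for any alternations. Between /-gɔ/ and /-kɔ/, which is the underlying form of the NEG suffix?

The NEG morpheme has two allomorphs, [-gɔ] and [-kɔ].
By contrast the ACC suffix keeps its initial [k] throughout — that segment must be underlying.
So the underlying form is /-gɔ/, and voiced stops become voiceless after a vowel.

/-gɔ/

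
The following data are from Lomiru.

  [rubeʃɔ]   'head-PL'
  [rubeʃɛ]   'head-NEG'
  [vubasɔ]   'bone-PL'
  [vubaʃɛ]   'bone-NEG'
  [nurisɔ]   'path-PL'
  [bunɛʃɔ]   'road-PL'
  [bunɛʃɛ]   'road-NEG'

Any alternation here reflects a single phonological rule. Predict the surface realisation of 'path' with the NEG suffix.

[nuriʃɛ]

In [vubasɔ] and [vubaʃɛ] the final segment of 'bone' alternates: [s] ~ [ʃ].
But 'head' keeps [ʃ] in both environments ([rubeʃɔ], [rubeʃɛ]), so there is no rule changing /ʃ/ to [s] before the PL suffix.
The underlying segment must be /s/; /s/ becomes palato-alveolar [ʃ] before a front vowel, yielding [ʃ] there.
The one attested form of 'path', [nurisɔ], shows underlying /nuris/. Applying the same rule before a front vowel gives [nuriʃɛ].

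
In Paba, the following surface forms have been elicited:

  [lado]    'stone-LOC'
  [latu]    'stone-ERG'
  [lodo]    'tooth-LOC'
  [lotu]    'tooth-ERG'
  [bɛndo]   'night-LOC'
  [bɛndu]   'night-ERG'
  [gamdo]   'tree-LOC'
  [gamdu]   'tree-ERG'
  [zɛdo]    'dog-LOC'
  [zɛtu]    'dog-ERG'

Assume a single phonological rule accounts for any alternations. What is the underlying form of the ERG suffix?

The ERG suffix surfaces as [-du] and [-tu], depending on the final segment of the stem.
By contrast the LOC suffix keeps its initial [d] throughout — that segment must be underlying.
So the underlying form is /-tu/, and voiceless stops become voiced after a nasal.

/-tu/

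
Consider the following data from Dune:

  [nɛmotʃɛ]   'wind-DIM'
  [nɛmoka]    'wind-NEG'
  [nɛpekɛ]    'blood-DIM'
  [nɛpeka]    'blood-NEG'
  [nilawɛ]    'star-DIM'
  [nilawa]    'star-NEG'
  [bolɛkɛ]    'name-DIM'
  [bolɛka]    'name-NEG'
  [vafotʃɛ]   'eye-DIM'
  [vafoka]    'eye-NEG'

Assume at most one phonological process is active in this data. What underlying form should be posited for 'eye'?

/vafotʃ/

In [vafotʃɛ] and [vafoka] the final segment of 'eye' alternates: [tʃ] ~ [k].
If /k/ were underlying and a rule turned it into [tʃ] before the DIM suffix, 'name' would also alternate; but it has [k] in both [bolɛkɛ] and [bolɛka].
So /tʃ/ is underlying, and a rule of depalatalization — palato-alveolar /tʃ/ becomes [k] when no front vowel follows — gives [k].
Hence 'eye' is /vafotʃ/ underlyingly.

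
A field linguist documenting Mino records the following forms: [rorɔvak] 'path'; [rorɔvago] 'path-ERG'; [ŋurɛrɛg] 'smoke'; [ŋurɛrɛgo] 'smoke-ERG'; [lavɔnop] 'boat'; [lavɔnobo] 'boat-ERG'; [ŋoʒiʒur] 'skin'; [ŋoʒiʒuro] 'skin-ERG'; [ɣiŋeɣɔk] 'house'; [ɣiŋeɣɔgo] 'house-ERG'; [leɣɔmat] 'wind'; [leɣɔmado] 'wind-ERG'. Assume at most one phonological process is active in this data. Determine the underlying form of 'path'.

/rorɔvak/

The root 'path' surfaces as [rorɔvak] and [rorɔvago], with a stem-final [k] ~ [g] alternation.
If /g/ were underlying and a rule turned it into [k] in isolation, 'smoke' would also alternate; but it has [g] in both [ŋurɛrɛg] and [ŋurɛrɛgo].
The alternation reflects intervocalic voicing: voiceless stops become voiced between vowels. /k/ is underlying.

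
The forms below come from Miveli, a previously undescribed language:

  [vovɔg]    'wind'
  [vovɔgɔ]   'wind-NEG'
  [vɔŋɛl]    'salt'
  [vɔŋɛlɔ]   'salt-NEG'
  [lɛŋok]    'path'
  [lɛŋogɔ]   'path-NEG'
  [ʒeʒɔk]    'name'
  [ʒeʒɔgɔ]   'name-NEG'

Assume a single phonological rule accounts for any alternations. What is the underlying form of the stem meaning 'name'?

'name' shows [k] ~ [g] at the end of the stem ([ʒeʒɔk] vs [ʒeʒɔgɔ]).
If /g/ were underlying and a rule turned it into [k] in isolation, 'wind' would also alternate; but it has [g] in both [vovɔg] and [vovɔgɔ].
So /k/ is underlying, and a rule of intervocalic voicing — voiceless stops become voiced between vowels — gives [g].
The underlying form of 'name' is therefore /ʒeʒɔk/.

/ʒeʒɔk/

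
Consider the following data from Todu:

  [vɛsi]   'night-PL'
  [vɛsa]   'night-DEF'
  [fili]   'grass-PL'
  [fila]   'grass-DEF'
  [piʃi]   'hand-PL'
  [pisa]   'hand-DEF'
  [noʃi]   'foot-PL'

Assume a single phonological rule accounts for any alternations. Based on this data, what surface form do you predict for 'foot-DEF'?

The stem for 'hand' ends in [ʃ] in [piʃi] but [s] in [pisa].
But 'night' keeps [s] in both environments ([vɛsi], [vɛsa]), so there is no rule changing /s/ to [ʃ] before the PL suffix.
The underlying segment must be /ʃ/; palato-alveolar /ʃ/ becomes [s] when no front vowel follows, yielding [s] there.
From [noʃi] the stem 'foot' is /noʃ/; when no front vowel follows this yields [nosa].

[nosa]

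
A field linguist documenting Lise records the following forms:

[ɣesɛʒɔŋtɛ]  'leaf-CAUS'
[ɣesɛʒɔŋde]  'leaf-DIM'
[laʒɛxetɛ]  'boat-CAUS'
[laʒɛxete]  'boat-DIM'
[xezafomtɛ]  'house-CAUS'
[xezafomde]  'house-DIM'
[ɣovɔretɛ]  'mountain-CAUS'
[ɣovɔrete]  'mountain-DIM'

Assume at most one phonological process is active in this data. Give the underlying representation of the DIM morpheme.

The DIM suffix surfaces as [-de] and [-te], depending on the final segment of the stem.
The CAUS suffix, which begins with [t], is invariant after every stem; so [t] is not altered by any rule here.
The DIM suffix is therefore /-de/ underlyingly, with post-vocalic devoicing: voiced stops become voiceless after a vowel.

/-de/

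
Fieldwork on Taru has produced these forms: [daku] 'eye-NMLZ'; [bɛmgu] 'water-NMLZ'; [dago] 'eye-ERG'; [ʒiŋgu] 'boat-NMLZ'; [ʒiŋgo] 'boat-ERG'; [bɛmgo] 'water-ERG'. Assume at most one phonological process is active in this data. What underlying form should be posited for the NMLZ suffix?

/-ku/

The NMLZ suffix surfaces as [-gu] and [-ku], depending on the final segment of the stem.
By contrast the ERG suffix keeps its initial [g] throughout — that segment must be underlying.
The NMLZ suffix is therefore /-ku/ underlyingly, with post-nasal voicing: voiceless stops become voiced after a nasal.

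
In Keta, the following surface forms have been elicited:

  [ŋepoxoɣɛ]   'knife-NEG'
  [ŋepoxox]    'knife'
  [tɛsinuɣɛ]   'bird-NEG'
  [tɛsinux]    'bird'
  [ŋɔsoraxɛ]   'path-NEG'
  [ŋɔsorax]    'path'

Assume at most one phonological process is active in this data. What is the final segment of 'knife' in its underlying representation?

/ɣ/

The root 'knife' surfaces as [ŋepoxoɣɛ] and [ŋepoxox], with a stem-final [ɣ] ~ [x] alternation.
But 'path' keeps [x] in both environments ([ŋɔsoraxɛ], [ŋɔsorax]), so there is no rule changing /x/ to [ɣ] before the NEG suffix.
The alternation reflects word-final obstruent devoicing: voiced obstruents become voiceless word-finally. /ɣ/ is underlying.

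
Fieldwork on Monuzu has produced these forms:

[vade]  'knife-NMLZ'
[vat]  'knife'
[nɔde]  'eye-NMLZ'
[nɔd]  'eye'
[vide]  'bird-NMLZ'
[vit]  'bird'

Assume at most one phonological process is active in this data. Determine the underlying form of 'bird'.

/vit/

The root 'bird' surfaces as [vide] and [vit], with a stem-final [d] ~ [t] alternation.
But 'eye' keeps [d] in both environments ([nɔde], [nɔd]), so there is no rule changing /d/ to [t] in isolation.
The underlying segment must be /t/; voiceless stops become voiced between vowels, yielding [d] there.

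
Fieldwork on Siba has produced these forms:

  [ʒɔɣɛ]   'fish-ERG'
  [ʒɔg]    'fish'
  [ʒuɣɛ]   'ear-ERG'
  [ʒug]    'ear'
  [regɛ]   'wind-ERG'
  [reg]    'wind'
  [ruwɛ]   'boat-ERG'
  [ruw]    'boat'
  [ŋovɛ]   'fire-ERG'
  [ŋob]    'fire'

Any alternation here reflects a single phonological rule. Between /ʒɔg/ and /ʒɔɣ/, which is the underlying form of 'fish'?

/ʒɔɣ/

'fish' shows [ɣ] ~ [g] at the end of the stem ([ʒɔɣɛ] vs [ʒɔg]).
The stem 'wind' ([regɛ], [reg]) shows [g] unchanged in both environments, so [g] cannot be basic with [ɣ] derived before the ERG suffix.
So /ɣ/ is underlying, and a rule of word-final hardening — voiced fricatives become stops word-finally — gives [g].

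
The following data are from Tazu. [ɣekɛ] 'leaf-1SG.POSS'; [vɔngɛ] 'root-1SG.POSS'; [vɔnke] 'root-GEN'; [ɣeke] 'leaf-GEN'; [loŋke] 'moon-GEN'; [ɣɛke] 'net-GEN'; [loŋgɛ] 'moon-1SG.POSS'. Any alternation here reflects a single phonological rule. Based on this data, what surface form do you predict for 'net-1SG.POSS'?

The 1SG.POSS morpheme has two allomorphs, [-gɛ] and [-kɛ].
The GEN suffix, which begins with [k], is invariant after every stem; so [k] is not altered by any rule here.
The 1SG.POSS suffix is therefore /-gɛ/ underlyingly, with post-vocalic devoicing: voiced stops become voiceless after a vowel.
After 'net', which ends in a vowel, the suffix surfaces as [-kɛ], giving [ɣɛkɛ].

[ɣɛkɛ]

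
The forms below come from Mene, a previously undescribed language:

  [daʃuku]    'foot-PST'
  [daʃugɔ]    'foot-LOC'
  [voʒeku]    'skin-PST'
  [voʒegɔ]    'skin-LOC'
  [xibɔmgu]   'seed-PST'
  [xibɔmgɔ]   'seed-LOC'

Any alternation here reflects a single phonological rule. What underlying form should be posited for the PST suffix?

/-ku/

The PST morpheme has two allomorphs, [-gu] and [-ku].
The LOC suffix, which begins with [g], is invariant after every stem; so [g] is not altered by any rule here.
The PST suffix is therefore /-ku/ underlyingly, with post-nasal voicing: voiceless stops become voiced after a nasal.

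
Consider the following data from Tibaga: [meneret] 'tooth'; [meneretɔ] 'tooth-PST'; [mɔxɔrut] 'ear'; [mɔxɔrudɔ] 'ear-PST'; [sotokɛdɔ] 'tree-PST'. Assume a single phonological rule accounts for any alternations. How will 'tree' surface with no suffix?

[sotokɛt]

The root 'ear' surfaces as [mɔxɔrut] and [mɔxɔrudɔ], with a stem-final [t] ~ [d] alternation.
Compare 'tooth', with invariant [t] in [meneret] and [meneretɔ]: an analysis with underlying /t/ and a rule producing [d] before the PST suffix would wrongly predict alternation here too.
The underlying segment must be /d/; voiced obstruents become voiceless word-finally, yielding [t] there.
The one attested form of 'tree', [sotokɛdɔ], shows underlying /sotokɛd/. Applying the same rule word-finally gives [sotokɛt].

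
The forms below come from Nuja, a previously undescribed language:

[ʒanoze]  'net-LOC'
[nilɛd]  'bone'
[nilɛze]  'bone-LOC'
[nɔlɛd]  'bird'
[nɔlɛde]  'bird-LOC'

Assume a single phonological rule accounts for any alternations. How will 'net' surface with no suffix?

[ʒanod]

'bone' shows [d] ~ [z] at the end of the stem ([nilɛd] vs [nilɛze]).
If /d/ were underlying and a rule turned it into [z] before the LOC suffix, 'bird' would also alternate; but it has [d] in both [nɔlɛd] and [nɔlɛde].
The underlying segment must be /z/; voiced fricatives become stops word-finally, yielding [d] there.
The one attested form of 'net', [ʒanoze], shows underlying /ʒanoz/. Applying the same rule word-finally gives [ʒanod].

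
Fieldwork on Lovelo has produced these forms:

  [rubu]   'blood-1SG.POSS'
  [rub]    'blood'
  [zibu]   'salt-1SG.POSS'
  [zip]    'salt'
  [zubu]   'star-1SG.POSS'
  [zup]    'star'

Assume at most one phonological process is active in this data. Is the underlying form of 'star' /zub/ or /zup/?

The stem for 'star' ends in [b] in [zubu] but [p] in [zup].
The stem 'blood' ([rubu], [rub]) shows [b] unchanged in both environments, so [b] cannot be basic with [p] derived in isolation.
Therefore /p/ is basic and [b] is derived by intervocalic voicing (voiceless stops become voiced between vowels).

/zup/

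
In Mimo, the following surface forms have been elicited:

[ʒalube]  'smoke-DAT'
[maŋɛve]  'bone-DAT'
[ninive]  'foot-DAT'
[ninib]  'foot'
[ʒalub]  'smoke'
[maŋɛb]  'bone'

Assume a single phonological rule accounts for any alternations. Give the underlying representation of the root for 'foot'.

/niniv/

'foot' shows [b] ~ [v] at the end of the stem ([ninib] vs [ninive]).
If /b/ were underlying and a rule turned it into [v] before the DAT suffix, 'smoke' would also alternate; but it has [b] in both [ʒalub] and [ʒalube].
Therefore /v/ is basic and [b] is derived by word-final hardening (voiced fricatives become stops word-finally).
So 'foot' = /niniv/.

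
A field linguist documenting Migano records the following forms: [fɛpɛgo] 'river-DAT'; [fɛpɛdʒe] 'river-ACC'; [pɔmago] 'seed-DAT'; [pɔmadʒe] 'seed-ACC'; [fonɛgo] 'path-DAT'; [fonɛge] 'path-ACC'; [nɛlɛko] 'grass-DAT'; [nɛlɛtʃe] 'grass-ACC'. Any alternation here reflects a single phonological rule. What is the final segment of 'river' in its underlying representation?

In [fɛpɛgo] and [fɛpɛdʒe] the final segment of 'river' alternates: [g] ~ [dʒ].
Compare 'path', with invariant [g] in [fonɛgo] and [fonɛge]: an analysis with underlying /g/ and a rule producing [dʒ] before the ACC suffix would wrongly predict alternation here too.
The underlying segment must be /dʒ/; palato-alveolar /tʃ/ and /dʒ/ become [k] and [g] when no front vowel follows, yielding [g] there.

/dʒ/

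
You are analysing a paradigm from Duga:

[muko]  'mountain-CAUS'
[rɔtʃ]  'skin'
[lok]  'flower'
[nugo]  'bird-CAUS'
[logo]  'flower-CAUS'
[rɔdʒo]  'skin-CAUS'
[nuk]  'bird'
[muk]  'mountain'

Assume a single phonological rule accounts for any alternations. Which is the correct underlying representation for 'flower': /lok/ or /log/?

In [logo] and [lok] the final segment of 'flower' alternates: [g] ~ [k].
Compare 'mountain', with invariant [k] in [muko] and [muk]: an analysis with underlying /k/ and a rule producing [g] before the CAUS suffix would wrongly predict alternation here too.
The underlying segment must be /g/; voiced obstruents become voiceless word-finally, yielding [k] there.

/log/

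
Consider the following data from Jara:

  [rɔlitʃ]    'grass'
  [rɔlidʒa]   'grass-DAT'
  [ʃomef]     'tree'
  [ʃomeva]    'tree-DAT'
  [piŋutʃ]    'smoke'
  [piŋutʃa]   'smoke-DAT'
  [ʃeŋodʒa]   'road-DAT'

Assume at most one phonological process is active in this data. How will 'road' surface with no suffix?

The stem for 'grass' ends in [tʃ] in [rɔlitʃ] but [dʒ] in [rɔlidʒa].
Compare 'smoke', with invariant [tʃ] in [piŋutʃ] and [piŋutʃa]: an analysis with underlying /tʃ/ and a rule producing [dʒ] before the DAT suffix would wrongly predict alternation here too.
Therefore /dʒ/ is basic and [tʃ] is derived by word-final obstruent devoicing (voiced obstruents become voiceless word-finally).
The one attested form of 'road', [ʃeŋodʒa], shows underlying /ʃeŋodʒ/. Applying the same rule word-finally gives [ʃeŋotʃ].

[ʃeŋotʃ]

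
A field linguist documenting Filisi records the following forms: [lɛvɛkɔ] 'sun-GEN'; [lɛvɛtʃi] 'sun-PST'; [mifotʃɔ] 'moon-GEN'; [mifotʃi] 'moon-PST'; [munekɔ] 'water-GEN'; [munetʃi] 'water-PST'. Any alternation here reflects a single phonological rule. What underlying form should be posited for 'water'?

The stem for 'water' ends in [k] in [munekɔ] but [tʃ] in [munetʃi].
Compare 'moon', with invariant [tʃ] in [mifotʃɔ] and [mifotʃi]: an analysis with underlying /tʃ/ and a rule producing [k] before the GEN suffix would wrongly predict alternation here too.
So /k/ is underlying, and a rule of palatalization before a front vowel — /k/ becomes palato-alveolar [tʃ] before a front vowel — gives [tʃ].

/munek/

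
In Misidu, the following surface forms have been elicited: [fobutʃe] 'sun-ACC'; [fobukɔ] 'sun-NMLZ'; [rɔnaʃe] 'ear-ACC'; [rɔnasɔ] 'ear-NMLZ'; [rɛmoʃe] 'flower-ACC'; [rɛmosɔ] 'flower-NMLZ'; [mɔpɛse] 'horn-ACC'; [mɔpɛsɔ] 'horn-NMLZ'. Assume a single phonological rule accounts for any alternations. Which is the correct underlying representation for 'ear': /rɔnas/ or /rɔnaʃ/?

The root 'ear' surfaces as [rɔnaʃe] and [rɔnasɔ], with a stem-final [ʃ] ~ [s] alternation.
The stem 'horn' ([mɔpɛse], [mɔpɛsɔ]) shows [s] unchanged in both environments, so [s] cannot be basic with [ʃ] derived before the ACC suffix.
The alternation reflects depalatalization: palato-alveolar /tʃ/ and /ʃ/ become [k] and [s] when no front vowel follows. /ʃ/ is underlying.

/rɔnaʃ/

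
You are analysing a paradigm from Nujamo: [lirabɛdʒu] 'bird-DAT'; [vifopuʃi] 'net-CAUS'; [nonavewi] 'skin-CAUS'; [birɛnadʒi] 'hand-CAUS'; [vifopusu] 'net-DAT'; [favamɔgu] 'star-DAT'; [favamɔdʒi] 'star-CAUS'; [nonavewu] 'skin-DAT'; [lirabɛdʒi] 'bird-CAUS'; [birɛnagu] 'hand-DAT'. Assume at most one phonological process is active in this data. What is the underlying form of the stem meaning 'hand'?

/birɛnag/

In [birɛnagu] and [birɛnadʒi] the final segment of 'hand' alternates: [g] ~ [dʒ].
Compare 'bird', with invariant [dʒ] in [lirabɛdʒu] and [lirabɛdʒi]: an analysis with underlying /dʒ/ and a rule producing [g] before the DAT suffix would wrongly predict alternation here too.
The alternation reflects palatalization before a front vowel: /g/ and /s/ become palato-alveolar [dʒ] and [ʃ] before a front vowel. /g/ is underlying.
So 'hand' = /birɛnag/.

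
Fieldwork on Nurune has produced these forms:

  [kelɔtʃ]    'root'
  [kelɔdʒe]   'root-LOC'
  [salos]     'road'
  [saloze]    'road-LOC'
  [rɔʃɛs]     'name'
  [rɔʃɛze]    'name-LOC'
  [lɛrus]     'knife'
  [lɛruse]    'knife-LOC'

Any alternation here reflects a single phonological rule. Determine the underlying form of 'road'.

The stem for 'road' ends in [s] in [salos] but [z] in [saloze].
If /s/ were underlying and a rule turned it into [z] before the LOC suffix, 'knife' would also alternate; but it has [s] in both [lɛrus] and [lɛruse].
Therefore /z/ is basic and [s] is derived by word-final obstruent devoicing (voiced obstruents become voiceless word-finally).

/saloz/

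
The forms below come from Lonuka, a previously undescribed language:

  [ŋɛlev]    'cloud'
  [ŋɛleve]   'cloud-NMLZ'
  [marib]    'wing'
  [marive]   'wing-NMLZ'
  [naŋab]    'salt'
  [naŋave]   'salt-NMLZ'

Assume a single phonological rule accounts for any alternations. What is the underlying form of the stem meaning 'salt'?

'salt' shows [b] ~ [v] at the end of the stem ([naŋab] vs [naŋave]).
But 'cloud' keeps [v] in both environments ([ŋɛlev], [ŋɛleve]), so there is no rule changing /v/ to [b] in isolation.
Therefore /b/ is basic and [v] is derived by intervocalic spirantization (voiced stops become fricatives between vowels).
The underlying form of 'salt' is therefore /naŋab/.

/naŋab/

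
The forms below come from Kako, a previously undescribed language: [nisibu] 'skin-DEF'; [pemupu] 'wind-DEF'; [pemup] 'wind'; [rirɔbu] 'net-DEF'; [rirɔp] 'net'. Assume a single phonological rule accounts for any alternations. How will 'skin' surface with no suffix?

[nisip]

The root 'net' surfaces as [rirɔbu] and [rirɔp], with a stem-final [b] ~ [p] alternation.
But 'wind' keeps [p] in both environments ([pemupu], [pemup]), so there is no rule changing /p/ to [b] before the DEF suffix.
The alternation reflects word-final obstruent devoicing: voiced obstruents become voiceless word-finally. /b/ is underlying.
From [nisibu] the stem 'skin' is /nisib/; word-finally this yields [nisip].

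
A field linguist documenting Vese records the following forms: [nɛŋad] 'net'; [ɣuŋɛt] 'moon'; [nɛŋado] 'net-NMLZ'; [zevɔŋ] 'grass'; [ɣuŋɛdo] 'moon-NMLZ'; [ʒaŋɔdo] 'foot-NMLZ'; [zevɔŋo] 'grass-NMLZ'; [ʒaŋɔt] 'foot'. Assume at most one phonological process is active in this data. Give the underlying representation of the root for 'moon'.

/ɣuŋɛt/

The root 'moon' surfaces as [ɣuŋɛdo] and [ɣuŋɛt], with a stem-final [d] ~ [t] alternation.
If /d/ were underlying and a rule turned it into [t] in isolation, 'net' would also alternate; but it has [d] in both [nɛŋado] and [nɛŋad].
The alternation reflects intervocalic voicing: voiceless stops become voiced between vowels. /t/ is underlying.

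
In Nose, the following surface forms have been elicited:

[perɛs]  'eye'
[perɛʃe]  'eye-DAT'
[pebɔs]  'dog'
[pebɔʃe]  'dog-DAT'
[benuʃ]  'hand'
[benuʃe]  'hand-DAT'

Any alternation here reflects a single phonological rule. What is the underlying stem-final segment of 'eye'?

The root 'eye' surfaces as [perɛs] and [perɛʃe], with a stem-final [s] ~ [ʃ] alternation.
If /ʃ/ were underlying and a rule turned it into [s] in isolation, 'hand' would also alternate; but it has [ʃ] in both [benuʃ] and [benuʃe].
The underlying segment must be /s/; /s/ becomes palato-alveolar [ʃ] before a front vowel, yielding [ʃ] there.

/s/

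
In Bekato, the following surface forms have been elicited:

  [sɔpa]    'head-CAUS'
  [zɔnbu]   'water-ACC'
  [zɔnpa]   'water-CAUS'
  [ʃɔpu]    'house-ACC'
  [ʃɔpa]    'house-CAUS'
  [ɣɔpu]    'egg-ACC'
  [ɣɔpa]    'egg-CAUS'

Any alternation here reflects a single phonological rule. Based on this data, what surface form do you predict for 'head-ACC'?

[sɔpu]

The ACC morpheme has two allomorphs, [-bu] and [-pu].
The CAUS suffix, which begins with [p], is invariant after every stem; so [p] is not altered by any rule here.
So the underlying form is /-bu/, and voiced stops become voiceless after a vowel.
After 'head', which ends in a vowel, the suffix surfaces as [-pu], giving [sɔpu].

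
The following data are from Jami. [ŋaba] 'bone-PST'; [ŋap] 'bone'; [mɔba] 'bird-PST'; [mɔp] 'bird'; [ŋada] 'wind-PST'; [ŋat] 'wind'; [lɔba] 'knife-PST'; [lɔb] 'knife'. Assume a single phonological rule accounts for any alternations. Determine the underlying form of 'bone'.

The stem for 'bone' ends in [b] in [ŋaba] but [p] in [ŋap].
If /b/ were underlying and a rule turned it into [p] in isolation, 'knife' would also alternate; but it has [b] in both [lɔba] and [lɔb].
The alternation reflects intervocalic voicing: voiceless stops become voiced between vowels. /p/ is underlying.

/ŋap/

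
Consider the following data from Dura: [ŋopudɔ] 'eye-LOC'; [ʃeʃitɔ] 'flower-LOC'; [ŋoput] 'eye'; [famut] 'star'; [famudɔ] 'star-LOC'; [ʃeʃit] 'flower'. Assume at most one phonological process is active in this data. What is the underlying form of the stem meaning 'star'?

In [famut] and [famudɔ] the final segment of 'star' alternates: [t] ~ [d].
If /t/ were underlying and a rule turned it into [d] before the LOC suffix, 'flower' would also alternate; but it has [t] in both [ʃeʃit] and [ʃeʃitɔ].
So /d/ is underlying, and a rule of word-final obstruent devoicing — voiced obstruents become voiceless word-finally — gives [t].
Hence 'star' is /famud/ underlyingly.

/famud/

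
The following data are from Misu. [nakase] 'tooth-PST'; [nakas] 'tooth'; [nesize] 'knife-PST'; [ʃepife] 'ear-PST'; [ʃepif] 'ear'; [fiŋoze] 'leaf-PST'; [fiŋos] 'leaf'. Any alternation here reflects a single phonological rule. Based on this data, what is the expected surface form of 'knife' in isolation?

[nesis]

The root 'leaf' surfaces as [fiŋoze] and [fiŋos], with a stem-final [z] ~ [s] alternation.
The stem 'tooth' ([nakase], [nakas]) shows [s] unchanged in both environments, so [s] cannot be basic with [z] derived before the PST suffix.
The underlying segment must be /z/; voiced obstruents become voiceless word-finally, yielding [s] there.
From [nesize] the stem 'knife' is /nesiz/; word-finally this yields [nesis].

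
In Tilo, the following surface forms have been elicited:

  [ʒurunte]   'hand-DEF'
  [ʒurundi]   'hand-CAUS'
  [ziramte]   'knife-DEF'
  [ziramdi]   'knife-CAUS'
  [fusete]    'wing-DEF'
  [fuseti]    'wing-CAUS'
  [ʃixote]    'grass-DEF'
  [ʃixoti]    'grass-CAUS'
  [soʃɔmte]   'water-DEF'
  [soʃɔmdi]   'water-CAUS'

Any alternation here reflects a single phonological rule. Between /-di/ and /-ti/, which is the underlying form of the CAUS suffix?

/-di/

The CAUS suffix surfaces as [-di] and [-ti], depending on the final segment of the stem.
By contrast the DEF suffix keeps its initial [t] throughout — that segment must be underlying.
So the underlying form is /-di/, and voiced stops become voiceless after a vowel.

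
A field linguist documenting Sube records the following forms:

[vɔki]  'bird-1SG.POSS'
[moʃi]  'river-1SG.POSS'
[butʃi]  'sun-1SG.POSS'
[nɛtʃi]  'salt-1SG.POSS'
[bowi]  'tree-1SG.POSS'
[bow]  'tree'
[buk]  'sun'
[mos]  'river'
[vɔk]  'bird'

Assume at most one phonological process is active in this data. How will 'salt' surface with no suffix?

[nɛk]

The stem for 'sun' ends in [tʃ] in [butʃi] but [k] in [buk].
If /k/ were underlying and a rule turned it into [tʃ] before the 1SG.POSS suffix, 'bird' would also alternate; but it has [k] in both [vɔki] and [vɔk].
The underlying segment must be /tʃ/; palato-alveolar /tʃ/ and /ʃ/ become [k] and [s] when no front vowel follows, yielding [k] there.
From [nɛtʃi] the stem 'salt' is /nɛtʃ/; when no front vowel follows this yields [nɛk].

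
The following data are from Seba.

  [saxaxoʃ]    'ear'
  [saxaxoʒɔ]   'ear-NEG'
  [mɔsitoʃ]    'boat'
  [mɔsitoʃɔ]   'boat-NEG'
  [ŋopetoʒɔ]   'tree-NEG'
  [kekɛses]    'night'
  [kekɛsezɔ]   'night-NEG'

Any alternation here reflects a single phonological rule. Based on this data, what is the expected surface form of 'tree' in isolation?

[ŋopetoʃ]

The root 'ear' surfaces as [saxaxoʃ] and [saxaxoʒɔ], with a stem-final [ʃ] ~ [ʒ] alternation.
But 'boat' keeps [ʃ] in both environments ([mɔsitoʃ], [mɔsitoʃɔ]), so there is no rule changing /ʃ/ to [ʒ] before the NEG suffix.
The alternation reflects word-final obstruent devoicing: voiced obstruents become voiceless word-finally. /ʒ/ is underlying.
The one attested form of 'tree', [ŋopetoʒɔ], shows underlying /ŋopetoʒ/. Applying the same rule word-finally gives [ŋopetoʃ].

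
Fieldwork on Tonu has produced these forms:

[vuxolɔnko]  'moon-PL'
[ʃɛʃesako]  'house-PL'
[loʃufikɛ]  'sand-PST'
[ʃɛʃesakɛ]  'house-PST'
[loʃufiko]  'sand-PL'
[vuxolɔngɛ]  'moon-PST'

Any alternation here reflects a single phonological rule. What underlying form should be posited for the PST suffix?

/-gɛ/

The PST suffix surfaces as [-gɛ] and [-kɛ], depending on the final segment of the stem.
By contrast the PL suffix keeps its initial [k] throughout — that segment must be underlying.
So the underlying form is /-gɛ/, and voiced stops become voiceless after a vowel.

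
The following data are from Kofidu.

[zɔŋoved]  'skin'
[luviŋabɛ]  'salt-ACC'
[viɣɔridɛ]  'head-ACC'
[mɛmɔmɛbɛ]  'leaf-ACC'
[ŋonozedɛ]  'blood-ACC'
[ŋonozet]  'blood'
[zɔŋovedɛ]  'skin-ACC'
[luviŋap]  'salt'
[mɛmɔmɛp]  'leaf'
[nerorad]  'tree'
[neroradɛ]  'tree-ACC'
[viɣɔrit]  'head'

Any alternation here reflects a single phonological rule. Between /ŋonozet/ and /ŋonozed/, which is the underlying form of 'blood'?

/ŋonozet/

The stem for 'blood' ends in [d] in [ŋonozedɛ] but [t] in [ŋonozet].
If /d/ were underlying and a rule turned it into [t] in isolation, 'tree' would also alternate; but it has [d] in both [neroradɛ] and [nerorad].
The alternation reflects intervocalic voicing: voiceless stops become voiced between vowels. /t/ is underlying.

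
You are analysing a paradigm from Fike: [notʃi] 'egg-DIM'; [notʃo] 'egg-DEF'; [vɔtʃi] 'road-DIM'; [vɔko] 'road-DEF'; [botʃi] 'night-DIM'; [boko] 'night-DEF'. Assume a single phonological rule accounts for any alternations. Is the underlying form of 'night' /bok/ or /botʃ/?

/bok/

The stem for 'night' ends in [tʃ] in [botʃi] but [k] in [boko].
If /tʃ/ were underlying and a rule turned it into [k] before the DEF suffix, 'egg' would also alternate; but it has [tʃ] in both [notʃi] and [notʃo].
The alternation reflects palatalization before a front vowel: /k/ becomes palato-alveolar [tʃ] before a front vowel. /k/ is underlying.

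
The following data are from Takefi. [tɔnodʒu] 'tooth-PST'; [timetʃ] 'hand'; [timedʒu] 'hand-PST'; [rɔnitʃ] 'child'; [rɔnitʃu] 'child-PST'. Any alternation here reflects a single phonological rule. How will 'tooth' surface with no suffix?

[tɔnotʃ]

The root 'hand' surfaces as [timetʃ] and [timedʒu], with a stem-final [tʃ] ~ [dʒ] alternation.
The stem 'child' ([rɔnitʃ], [rɔnitʃu]) shows [tʃ] unchanged in both environments, so [tʃ] cannot be basic with [dʒ] derived before the PST suffix.
The alternation reflects word-final obstruent devoicing: voiced obstruents become voiceless word-finally. /dʒ/ is underlying.
The one attested form of 'tooth', [tɔnodʒu], shows underlying /tɔnodʒ/. Applying the same rule word-finally gives [tɔnotʃ].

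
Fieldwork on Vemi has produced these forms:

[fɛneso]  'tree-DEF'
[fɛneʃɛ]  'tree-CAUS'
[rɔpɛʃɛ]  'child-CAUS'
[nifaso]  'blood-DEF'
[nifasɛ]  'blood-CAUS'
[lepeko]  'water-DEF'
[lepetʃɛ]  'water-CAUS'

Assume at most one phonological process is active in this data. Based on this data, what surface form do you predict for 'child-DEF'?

In [fɛneso] and [fɛneʃɛ] the final segment of 'tree' alternates: [s] ~ [ʃ].
If /s/ were underlying and a rule turned it into [ʃ] before the CAUS suffix, 'blood' would also alternate; but it has [s] in both [nifaso] and [nifasɛ].
The underlying segment must be /ʃ/; palato-alveolar /tʃ/ and /ʃ/ become [k] and [s] when no front vowel follows, yielding [s] there.
The one attested form of 'child', [rɔpɛʃɛ], shows underlying /rɔpɛʃ/. Applying the same rule when no front vowel follows gives [rɔpɛso].

[rɔpɛso]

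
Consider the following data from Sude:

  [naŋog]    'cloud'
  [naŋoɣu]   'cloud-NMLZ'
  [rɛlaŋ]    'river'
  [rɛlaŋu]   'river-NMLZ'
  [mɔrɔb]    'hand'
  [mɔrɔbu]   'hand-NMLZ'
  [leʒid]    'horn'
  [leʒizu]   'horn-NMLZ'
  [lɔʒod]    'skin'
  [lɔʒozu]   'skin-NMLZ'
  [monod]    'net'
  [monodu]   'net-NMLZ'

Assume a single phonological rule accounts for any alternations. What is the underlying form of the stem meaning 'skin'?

/lɔʒoz/

In [lɔʒod] and [lɔʒozu] the final segment of 'skin' alternates: [d] ~ [z].
The stem 'net' ([monod], [monodu]) shows [d] unchanged in both environments, so [d] cannot be basic with [z] derived before the NMLZ suffix.
So /z/ is underlying, and a rule of word-final hardening — voiced fricatives become stops word-finally — gives [d].
The underlying form of 'skin' is therefore /lɔʒoz/.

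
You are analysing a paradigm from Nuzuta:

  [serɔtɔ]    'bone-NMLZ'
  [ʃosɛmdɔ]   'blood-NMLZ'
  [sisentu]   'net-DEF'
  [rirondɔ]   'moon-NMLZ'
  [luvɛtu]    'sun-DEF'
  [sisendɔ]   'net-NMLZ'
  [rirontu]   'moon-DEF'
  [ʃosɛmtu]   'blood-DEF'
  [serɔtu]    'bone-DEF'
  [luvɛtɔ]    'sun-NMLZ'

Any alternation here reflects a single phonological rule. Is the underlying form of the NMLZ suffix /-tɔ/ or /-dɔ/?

/-dɔ/

The NMLZ suffix surfaces as [-dɔ] and [-tɔ], depending on the final segment of the stem.
The DEF suffix, which begins with [t], is invariant after every stem; so [t] is not altered by any rule here.
The NMLZ suffix is therefore /-dɔ/ underlyingly, with post-vocalic devoicing: voiced stops become voiceless after a vowel.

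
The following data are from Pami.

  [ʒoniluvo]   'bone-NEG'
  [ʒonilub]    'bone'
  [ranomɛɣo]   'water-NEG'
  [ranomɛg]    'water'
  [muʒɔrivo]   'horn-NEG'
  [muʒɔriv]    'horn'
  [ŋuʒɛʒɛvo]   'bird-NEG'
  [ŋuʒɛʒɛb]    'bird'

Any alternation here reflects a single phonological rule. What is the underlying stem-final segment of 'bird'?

The root 'bird' surfaces as [ŋuʒɛʒɛvo] and [ŋuʒɛʒɛb], with a stem-final [v] ~ [b] alternation.
If /v/ were underlying and a rule turned it into [b] in isolation, 'horn' would also alternate; but it has [v] in both [muʒɔrivo] and [muʒɔriv].
Therefore /b/ is basic and [v] is derived by intervocalic spirantization (voiced stops become fricatives between vowels).

/b/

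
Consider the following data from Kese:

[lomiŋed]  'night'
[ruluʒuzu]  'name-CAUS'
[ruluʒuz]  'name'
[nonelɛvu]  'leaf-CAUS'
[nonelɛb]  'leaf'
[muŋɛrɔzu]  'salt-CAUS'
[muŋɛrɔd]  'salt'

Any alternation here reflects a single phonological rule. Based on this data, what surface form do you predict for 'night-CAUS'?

[lomiŋezu]

'salt' shows [z] ~ [d] at the end of the stem ([muŋɛrɔzu] vs [muŋɛrɔd]).
If /z/ were underlying and a rule turned it into [d] in isolation, 'name' would also alternate; but it has [z] in both [ruluʒuzu] and [ruluʒuz].
So /d/ is underlying, and a rule of intervocalic spirantization — voiced stops become fricatives between vowels — gives [z].
From [lomiŋed] the stem 'night' is /lomiŋed/; between vowels this yields [lomiŋezu].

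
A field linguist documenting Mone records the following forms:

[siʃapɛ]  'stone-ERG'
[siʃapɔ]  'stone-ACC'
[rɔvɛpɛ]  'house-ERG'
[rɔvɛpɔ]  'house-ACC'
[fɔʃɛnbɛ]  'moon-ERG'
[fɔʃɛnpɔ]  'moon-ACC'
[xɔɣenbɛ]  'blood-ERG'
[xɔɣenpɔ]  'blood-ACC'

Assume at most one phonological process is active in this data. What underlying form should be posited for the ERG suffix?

The ERG morpheme has two allomorphs, [-bɛ] and [-pɛ].
The ACC suffix, which begins with [p], is invariant after every stem; so [p] is not altered by any rule here.
The ERG suffix is therefore /-bɛ/ underlyingly, with post-vocalic devoicing: voiced stops become voiceless after a vowel.

/-bɛ/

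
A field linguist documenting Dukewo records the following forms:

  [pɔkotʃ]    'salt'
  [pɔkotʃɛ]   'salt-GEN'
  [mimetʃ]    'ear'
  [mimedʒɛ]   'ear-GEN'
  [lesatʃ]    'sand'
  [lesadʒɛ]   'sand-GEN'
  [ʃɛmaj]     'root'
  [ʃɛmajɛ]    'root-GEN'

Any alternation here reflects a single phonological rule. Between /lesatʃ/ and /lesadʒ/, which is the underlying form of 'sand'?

'sand' shows [tʃ] ~ [dʒ] at the end of the stem ([lesatʃ] vs [lesadʒɛ]).
But 'salt' keeps [tʃ] in both environments ([pɔkotʃ], [pɔkotʃɛ]), so there is no rule changing /tʃ/ to [dʒ] before the GEN suffix.
Therefore /dʒ/ is basic and [tʃ] is derived by word-final obstruent devoicing (voiced obstruents become voiceless word-finally).

/lesadʒ/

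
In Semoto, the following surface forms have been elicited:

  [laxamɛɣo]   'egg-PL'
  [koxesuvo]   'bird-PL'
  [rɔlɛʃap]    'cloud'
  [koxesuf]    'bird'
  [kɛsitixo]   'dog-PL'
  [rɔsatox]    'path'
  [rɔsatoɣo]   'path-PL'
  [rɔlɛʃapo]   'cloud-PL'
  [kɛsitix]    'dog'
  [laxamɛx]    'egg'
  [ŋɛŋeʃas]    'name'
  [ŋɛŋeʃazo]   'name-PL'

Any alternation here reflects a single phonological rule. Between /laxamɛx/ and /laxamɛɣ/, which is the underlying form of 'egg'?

/laxamɛɣ/

'egg' shows [ɣ] ~ [x] at the end of the stem ([laxamɛɣo] vs [laxamɛx]).
If /x/ were underlying and a rule turned it into [ɣ] before the PL suffix, 'dog' would also alternate; but it has [x] in both [kɛsitixo] and [kɛsitix].
Therefore /ɣ/ is basic and [x] is derived by word-final obstruent devoicing (voiced obstruents become voiceless word-finally).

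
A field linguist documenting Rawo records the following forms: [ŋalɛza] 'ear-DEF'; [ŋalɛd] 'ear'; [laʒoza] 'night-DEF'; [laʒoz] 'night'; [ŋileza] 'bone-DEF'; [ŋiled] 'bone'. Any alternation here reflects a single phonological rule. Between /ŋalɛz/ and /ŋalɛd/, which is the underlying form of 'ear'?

In [ŋalɛza] and [ŋalɛd] the final segment of 'ear' alternates: [z] ~ [d].
But 'night' keeps [z] in both environments ([laʒoza], [laʒoz]), so there is no rule changing /z/ to [d] in isolation.
The underlying segment must be /d/; voiced stops become fricatives between vowels, yielding [z] there.

/ŋalɛd/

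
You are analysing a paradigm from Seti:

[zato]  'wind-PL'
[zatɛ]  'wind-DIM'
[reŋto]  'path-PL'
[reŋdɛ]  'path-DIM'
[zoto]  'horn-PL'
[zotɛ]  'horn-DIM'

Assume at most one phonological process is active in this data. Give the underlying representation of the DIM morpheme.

The DIM suffix surfaces as [-dɛ] and [-tɛ], depending on the final segment of the stem.
By contrast the PL suffix keeps its initial [t] throughout — that segment must be underlying.
So the underlying form is /-dɛ/, and voiced stops become voiceless after a vowel.

/-dɛ/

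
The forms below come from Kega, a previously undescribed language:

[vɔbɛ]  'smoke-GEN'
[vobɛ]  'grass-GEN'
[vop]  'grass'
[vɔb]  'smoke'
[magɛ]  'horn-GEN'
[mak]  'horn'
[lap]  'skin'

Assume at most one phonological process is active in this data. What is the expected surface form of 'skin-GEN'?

The stem for 'grass' ends in [p] in [vop] but [b] in [vobɛ].
Compare 'smoke', with invariant [b] in [vɔb] and [vɔbɛ]: an analysis with underlying /b/ and a rule producing [p] in isolation would wrongly predict alternation here too.
The alternation reflects intervocalic voicing: voiceless stops become voiced between vowels. /p/ is underlying.
From [lap] the stem 'skin' is /lap/; between vowels this yields [labɛ].

[labɛ]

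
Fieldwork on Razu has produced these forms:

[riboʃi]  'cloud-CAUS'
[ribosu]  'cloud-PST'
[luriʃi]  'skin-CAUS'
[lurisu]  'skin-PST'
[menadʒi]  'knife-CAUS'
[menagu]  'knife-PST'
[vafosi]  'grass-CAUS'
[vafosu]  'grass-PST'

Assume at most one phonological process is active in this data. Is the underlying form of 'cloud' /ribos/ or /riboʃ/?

/riboʃ/

The root 'cloud' surfaces as [riboʃi] and [ribosu], with a stem-final [ʃ] ~ [s] alternation.
If /s/ were underlying and a rule turned it into [ʃ] before the CAUS suffix, 'grass' would also alternate; but it has [s] in both [vafosi] and [vafosu].
The underlying segment must be /ʃ/; palato-alveolar /dʒ/ and /ʃ/ become [g] and [s] when no front vowel follows, yielding [s] there.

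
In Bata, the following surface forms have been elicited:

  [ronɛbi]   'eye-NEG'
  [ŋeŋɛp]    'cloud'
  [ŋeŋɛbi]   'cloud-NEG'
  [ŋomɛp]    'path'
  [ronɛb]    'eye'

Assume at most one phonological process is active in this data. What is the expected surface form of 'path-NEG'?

[ŋomɛbi]

'cloud' shows [b] ~ [p] at the end of the stem ([ŋeŋɛbi] vs [ŋeŋɛp]).
If /b/ were underlying and a rule turned it into [p] in isolation, 'eye' would also alternate; but it has [b] in both [ronɛbi] and [ronɛb].
The underlying segment must be /p/; voiceless stops become voiced between vowels, yielding [b] there.
The one attested form of 'path', [ŋomɛp], shows underlying /ŋomɛp/. Applying the same rule between vowels gives [ŋomɛbi].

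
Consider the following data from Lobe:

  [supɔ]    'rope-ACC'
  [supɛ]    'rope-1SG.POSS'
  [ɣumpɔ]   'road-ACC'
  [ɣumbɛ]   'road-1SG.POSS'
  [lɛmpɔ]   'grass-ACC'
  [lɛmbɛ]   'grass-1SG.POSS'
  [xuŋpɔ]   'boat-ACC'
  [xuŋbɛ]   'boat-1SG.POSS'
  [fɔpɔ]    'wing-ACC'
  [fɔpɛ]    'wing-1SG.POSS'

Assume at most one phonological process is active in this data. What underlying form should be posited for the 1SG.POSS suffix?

The 1SG.POSS suffix surfaces as [-bɛ] and [-pɛ], depending on the final segment of the stem.
By contrast the ACC suffix keeps its initial [p] throughout — that segment must be underlying.
So the underlying form is /-bɛ/, and voiced stops become voiceless after a vowel.

/-bɛ/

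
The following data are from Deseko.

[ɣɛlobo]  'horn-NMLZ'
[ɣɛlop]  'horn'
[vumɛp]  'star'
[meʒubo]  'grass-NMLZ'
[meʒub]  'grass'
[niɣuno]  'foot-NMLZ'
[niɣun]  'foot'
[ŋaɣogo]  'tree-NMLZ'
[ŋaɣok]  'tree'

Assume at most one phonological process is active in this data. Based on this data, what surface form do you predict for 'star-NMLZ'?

The stem for 'horn' ends in [b] in [ɣɛlobo] but [p] in [ɣɛlop].
If /b/ were underlying and a rule turned it into [p] in isolation, 'grass' would also alternate; but it has [b] in both [meʒubo] and [meʒub].
Therefore /p/ is basic and [b] is derived by intervocalic voicing (voiceless stops become voiced between vowels).
From [vumɛp] the stem 'star' is /vumɛp/; between vowels this yields [vumɛbo].

[vumɛbo]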